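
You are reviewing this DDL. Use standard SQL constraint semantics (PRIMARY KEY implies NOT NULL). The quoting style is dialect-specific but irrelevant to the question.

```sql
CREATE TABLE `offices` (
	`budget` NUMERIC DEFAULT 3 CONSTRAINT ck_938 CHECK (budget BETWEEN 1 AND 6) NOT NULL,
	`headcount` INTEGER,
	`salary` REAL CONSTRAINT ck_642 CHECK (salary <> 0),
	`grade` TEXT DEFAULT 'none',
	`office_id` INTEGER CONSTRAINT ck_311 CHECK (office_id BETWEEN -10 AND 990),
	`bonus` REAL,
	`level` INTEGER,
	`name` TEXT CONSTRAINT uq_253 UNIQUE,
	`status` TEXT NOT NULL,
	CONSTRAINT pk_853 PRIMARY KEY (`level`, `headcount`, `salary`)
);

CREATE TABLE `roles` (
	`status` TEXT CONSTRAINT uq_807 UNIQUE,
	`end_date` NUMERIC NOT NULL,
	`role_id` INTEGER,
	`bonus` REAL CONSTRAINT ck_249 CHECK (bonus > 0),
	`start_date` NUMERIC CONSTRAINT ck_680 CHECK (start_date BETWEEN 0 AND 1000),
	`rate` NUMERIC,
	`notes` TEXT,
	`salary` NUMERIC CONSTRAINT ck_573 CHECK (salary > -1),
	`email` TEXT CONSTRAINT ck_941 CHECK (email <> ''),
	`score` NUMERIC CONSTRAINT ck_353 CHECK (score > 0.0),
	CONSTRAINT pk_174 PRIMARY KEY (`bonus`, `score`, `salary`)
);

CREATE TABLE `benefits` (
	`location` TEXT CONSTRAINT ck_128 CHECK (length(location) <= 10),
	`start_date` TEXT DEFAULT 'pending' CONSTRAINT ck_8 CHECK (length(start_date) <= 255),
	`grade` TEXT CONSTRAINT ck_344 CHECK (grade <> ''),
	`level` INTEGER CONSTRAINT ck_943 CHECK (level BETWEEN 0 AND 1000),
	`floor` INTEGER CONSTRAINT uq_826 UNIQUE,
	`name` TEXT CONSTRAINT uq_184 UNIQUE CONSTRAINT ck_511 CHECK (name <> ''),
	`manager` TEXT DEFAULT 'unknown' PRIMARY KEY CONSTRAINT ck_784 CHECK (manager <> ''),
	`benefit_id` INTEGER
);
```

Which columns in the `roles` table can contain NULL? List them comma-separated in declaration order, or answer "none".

status, role_id, start_date, rate, notes, email

- status: UNIQUE does not imply NOT NULL → nullable.
- end_date: declared NOT NULL → not nullable.
- role_id: no NOT NULL constraint applies → nullable.
- bonus: part of the PRIMARY KEY, which implies NOT NULL → not nullable.
- start_date: CHECK does not forbid NULL (a CHECK constraint passes when its expression is NULL) → nullable.
- rate: no NOT NULL constraint applies → nullable.
- notes: no NOT NULL constraint applies → nullable.
- salary: part of the PRIMARY KEY, which implies NOT NULL → not nullable.
- email: CHECK does not forbid NULL (a CHECK constraint passes when its expression is NULL) → nullable.
- score: part of the PRIMARY KEY, which implies NOT NULL → not nullable.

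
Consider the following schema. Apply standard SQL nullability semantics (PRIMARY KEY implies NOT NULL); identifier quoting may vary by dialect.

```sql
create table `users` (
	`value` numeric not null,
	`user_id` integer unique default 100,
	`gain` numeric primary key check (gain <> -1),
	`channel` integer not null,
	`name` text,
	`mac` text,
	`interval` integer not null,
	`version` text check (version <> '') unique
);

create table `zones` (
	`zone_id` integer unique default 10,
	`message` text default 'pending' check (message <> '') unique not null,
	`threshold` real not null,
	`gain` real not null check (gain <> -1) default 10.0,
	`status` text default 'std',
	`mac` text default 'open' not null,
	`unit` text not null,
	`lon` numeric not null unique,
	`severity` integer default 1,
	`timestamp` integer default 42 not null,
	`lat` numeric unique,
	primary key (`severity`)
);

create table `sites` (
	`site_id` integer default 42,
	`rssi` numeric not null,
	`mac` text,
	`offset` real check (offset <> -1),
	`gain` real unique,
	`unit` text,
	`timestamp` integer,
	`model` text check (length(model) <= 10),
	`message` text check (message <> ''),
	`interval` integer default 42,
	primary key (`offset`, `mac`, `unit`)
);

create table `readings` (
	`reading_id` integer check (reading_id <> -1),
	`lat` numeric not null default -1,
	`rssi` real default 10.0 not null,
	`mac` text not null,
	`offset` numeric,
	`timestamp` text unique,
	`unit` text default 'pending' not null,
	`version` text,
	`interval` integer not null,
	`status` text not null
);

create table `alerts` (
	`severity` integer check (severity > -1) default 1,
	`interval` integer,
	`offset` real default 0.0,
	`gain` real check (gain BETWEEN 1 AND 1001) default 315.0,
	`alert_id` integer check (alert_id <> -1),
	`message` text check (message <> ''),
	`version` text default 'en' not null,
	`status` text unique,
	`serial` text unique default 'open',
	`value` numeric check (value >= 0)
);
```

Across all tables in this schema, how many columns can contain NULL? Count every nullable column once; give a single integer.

26

users: 4 nullable (user_id, name, mac, version — PK (gain) and explicit NOT NULL columns excluded).
zones: 3 nullable (zone_id, status, lat — PK (severity) and explicit NOT NULL columns excluded).
sites: 6 nullable (site_id, gain, timestamp, model, message, interval — PK (offset, mac, unit) and explicit NOT NULL columns excluded).
readings: 4 nullable (reading_id, offset, timestamp, version — PK none and explicit NOT NULL columns excluded).
alerts: 9 nullable (severity, interval, offset, gain, alert_id, message, status, serial, value — PK none and explicit NOT NULL columns excluded).
Total: 4 + 3 + 6 + 4 + 9 = 26.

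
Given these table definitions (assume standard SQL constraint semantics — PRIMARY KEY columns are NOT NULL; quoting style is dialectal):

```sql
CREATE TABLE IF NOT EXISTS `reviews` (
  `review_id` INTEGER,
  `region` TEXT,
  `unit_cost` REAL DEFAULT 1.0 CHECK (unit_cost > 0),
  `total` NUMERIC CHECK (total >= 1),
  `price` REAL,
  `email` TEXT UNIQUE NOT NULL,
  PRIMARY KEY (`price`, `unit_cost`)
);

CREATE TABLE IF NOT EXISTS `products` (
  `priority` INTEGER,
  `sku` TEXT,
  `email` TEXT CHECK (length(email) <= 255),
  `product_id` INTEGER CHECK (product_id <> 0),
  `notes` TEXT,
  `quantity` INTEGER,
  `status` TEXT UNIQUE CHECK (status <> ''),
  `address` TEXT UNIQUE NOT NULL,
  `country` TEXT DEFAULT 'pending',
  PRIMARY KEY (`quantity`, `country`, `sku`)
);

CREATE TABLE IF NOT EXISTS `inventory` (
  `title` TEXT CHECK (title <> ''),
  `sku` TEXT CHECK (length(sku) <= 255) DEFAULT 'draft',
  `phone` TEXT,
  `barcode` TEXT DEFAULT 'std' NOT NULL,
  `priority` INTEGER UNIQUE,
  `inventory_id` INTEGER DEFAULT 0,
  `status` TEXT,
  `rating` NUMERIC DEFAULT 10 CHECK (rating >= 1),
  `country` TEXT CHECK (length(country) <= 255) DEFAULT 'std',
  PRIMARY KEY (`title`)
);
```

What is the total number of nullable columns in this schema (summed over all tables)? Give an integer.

15

reviews: 3 nullable (review_id, region, total — PK (price, unit_cost) and explicit NOT NULL columns excluded).
products: 5 nullable (priority, email, product_id, notes, status — PK (quantity, country, sku) and explicit NOT NULL columns excluded).
inventory: 7 nullable (sku, phone, priority, inventory_id, status, rating, country — PK (title) and explicit NOT NULL columns excluded).
Total: 3 + 5 + 7 = 15.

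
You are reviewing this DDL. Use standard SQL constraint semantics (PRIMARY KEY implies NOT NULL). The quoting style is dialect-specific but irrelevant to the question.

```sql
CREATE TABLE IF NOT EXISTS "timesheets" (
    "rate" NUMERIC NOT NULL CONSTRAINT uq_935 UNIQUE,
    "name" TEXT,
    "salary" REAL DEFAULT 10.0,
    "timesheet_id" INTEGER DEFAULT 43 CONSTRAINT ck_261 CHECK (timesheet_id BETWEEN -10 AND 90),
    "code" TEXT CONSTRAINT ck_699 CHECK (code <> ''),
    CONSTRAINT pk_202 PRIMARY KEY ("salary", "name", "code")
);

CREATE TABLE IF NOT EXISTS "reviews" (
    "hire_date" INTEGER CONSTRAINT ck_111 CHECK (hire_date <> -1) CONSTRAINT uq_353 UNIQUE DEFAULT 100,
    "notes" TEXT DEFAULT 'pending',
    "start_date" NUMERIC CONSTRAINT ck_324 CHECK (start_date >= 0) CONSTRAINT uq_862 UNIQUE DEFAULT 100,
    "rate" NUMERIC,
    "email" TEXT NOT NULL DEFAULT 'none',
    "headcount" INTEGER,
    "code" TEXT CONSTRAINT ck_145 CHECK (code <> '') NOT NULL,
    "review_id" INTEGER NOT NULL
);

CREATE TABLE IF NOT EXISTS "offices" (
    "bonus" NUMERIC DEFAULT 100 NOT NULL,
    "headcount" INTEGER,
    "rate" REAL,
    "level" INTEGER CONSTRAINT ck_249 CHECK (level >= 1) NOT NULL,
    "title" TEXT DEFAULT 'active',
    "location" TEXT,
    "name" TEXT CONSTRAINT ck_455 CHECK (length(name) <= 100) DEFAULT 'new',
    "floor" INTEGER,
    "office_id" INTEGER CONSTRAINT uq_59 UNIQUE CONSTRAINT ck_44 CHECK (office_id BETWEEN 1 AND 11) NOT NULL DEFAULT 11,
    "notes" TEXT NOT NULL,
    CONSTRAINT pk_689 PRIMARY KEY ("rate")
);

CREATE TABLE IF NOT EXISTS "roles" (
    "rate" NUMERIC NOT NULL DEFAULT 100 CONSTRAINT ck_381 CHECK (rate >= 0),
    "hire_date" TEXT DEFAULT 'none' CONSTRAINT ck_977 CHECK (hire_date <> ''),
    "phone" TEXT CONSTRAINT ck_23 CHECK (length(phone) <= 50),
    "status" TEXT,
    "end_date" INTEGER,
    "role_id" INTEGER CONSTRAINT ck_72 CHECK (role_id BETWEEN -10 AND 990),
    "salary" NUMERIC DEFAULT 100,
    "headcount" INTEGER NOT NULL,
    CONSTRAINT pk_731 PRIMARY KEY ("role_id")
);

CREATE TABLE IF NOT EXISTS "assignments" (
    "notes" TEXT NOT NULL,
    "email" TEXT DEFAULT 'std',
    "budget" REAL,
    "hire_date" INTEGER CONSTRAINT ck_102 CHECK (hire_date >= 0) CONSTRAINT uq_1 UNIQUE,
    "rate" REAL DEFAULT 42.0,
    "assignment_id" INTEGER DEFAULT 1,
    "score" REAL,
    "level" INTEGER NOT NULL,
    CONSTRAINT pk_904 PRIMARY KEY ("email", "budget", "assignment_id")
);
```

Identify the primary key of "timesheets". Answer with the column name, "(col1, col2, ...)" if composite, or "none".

(salary, name, code)

A table-level PRIMARY KEY clause names 3 columns: salary, name, code.
This is a composite key — the combination is unique, not each column individually.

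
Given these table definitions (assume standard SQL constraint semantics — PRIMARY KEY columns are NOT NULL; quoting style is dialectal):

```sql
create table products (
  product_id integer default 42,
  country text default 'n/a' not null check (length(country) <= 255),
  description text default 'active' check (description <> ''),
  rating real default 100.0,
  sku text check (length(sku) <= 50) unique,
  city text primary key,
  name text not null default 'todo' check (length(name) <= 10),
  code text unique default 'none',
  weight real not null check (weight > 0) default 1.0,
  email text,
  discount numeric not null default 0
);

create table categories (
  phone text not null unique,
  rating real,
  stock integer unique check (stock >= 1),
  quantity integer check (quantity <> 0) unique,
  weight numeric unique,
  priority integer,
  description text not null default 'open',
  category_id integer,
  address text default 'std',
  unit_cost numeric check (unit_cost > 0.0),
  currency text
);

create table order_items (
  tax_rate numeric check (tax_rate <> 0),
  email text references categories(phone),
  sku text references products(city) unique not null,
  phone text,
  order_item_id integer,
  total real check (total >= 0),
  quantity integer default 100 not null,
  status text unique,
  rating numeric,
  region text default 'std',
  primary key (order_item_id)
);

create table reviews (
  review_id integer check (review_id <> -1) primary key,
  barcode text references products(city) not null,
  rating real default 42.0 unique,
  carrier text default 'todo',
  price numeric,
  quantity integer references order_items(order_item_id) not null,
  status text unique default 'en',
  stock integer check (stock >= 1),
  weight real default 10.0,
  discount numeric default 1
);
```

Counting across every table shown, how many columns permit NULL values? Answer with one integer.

29

products: 6 nullable (product_id, description, rating, sku, code, email — PK (city) and explicit NOT NULL columns excluded).
categories: 9 nullable (rating, stock, quantity, weight, priority, category_id, address, unit_cost, currency — PK none and explicit NOT NULL columns excluded).
order_items: 7 nullable (tax_rate, email, phone, total, status, rating, region — PK (order_item_id) and explicit NOT NULL columns excluded).
reviews: 7 nullable (rating, carrier, price, status, stock, weight, discount — PK (review_id) and explicit NOT NULL columns excluded).
Total: 6 + 9 + 7 + 7 = 29.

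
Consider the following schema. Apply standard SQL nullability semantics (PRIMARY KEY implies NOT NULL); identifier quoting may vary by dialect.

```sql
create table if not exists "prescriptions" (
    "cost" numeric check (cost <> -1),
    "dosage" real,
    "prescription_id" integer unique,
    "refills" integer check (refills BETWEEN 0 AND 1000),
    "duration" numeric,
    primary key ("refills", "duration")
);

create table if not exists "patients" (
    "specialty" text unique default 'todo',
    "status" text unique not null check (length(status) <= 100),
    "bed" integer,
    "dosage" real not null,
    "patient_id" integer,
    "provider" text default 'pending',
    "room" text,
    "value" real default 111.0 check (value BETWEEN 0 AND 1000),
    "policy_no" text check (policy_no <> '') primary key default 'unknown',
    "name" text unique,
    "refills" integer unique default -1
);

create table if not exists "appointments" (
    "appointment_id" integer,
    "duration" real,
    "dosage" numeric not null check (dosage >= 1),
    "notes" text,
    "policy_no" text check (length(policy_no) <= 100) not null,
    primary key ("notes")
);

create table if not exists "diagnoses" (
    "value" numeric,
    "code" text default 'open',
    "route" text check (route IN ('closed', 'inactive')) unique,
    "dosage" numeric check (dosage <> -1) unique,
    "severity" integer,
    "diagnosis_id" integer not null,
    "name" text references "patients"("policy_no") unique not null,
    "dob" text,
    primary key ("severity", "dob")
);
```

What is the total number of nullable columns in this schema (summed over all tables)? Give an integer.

17

prescriptions: 3 nullable (cost, dosage, prescription_id — PK (refills, duration) and explicit NOT NULL columns excluded).
patients: 8 nullable (specialty, bed, patient_id, provider, room, value, name, refills — PK (policy_no) and explicit NOT NULL columns excluded).
appointments: 2 nullable (appointment_id, duration — PK (notes) and explicit NOT NULL columns excluded).
diagnoses: 4 nullable (value, code, route, dosage — PK (severity, dob) and explicit NOT NULL columns excluded).
Total: 3 + 8 + 2 + 4 = 17.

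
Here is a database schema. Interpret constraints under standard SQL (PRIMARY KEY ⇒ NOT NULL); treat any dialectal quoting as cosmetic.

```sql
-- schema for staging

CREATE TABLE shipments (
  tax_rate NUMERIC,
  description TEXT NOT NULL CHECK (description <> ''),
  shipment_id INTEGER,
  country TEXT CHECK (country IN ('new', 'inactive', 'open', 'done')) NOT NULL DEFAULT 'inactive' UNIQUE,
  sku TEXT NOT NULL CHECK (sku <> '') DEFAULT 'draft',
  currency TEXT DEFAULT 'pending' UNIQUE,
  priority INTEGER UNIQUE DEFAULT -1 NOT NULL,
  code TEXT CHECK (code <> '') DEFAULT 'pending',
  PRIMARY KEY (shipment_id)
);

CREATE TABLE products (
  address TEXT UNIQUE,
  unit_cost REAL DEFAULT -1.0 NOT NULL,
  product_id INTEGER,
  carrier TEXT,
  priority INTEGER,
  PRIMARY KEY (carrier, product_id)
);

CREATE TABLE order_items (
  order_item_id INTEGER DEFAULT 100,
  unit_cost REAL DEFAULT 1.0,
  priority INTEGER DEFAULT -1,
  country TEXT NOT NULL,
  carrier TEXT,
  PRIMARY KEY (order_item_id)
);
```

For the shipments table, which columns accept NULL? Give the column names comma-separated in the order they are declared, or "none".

tax_rate, currency, code

- tax_rate: no NOT NULL constraint applies → nullable.
- description: declared NOT NULL → not nullable.
- shipment_id: part of the PRIMARY KEY, which implies NOT NULL → not nullable.
- country: declared NOT NULL → not nullable.
- sku: declared NOT NULL → not nullable.
- currency: UNIQUE does not imply NOT NULL → nullable.
- priority: declared NOT NULL → not nullable.
- code: CHECK does not forbid NULL (a CHECK constraint passes when its expression is NULL) → nullable.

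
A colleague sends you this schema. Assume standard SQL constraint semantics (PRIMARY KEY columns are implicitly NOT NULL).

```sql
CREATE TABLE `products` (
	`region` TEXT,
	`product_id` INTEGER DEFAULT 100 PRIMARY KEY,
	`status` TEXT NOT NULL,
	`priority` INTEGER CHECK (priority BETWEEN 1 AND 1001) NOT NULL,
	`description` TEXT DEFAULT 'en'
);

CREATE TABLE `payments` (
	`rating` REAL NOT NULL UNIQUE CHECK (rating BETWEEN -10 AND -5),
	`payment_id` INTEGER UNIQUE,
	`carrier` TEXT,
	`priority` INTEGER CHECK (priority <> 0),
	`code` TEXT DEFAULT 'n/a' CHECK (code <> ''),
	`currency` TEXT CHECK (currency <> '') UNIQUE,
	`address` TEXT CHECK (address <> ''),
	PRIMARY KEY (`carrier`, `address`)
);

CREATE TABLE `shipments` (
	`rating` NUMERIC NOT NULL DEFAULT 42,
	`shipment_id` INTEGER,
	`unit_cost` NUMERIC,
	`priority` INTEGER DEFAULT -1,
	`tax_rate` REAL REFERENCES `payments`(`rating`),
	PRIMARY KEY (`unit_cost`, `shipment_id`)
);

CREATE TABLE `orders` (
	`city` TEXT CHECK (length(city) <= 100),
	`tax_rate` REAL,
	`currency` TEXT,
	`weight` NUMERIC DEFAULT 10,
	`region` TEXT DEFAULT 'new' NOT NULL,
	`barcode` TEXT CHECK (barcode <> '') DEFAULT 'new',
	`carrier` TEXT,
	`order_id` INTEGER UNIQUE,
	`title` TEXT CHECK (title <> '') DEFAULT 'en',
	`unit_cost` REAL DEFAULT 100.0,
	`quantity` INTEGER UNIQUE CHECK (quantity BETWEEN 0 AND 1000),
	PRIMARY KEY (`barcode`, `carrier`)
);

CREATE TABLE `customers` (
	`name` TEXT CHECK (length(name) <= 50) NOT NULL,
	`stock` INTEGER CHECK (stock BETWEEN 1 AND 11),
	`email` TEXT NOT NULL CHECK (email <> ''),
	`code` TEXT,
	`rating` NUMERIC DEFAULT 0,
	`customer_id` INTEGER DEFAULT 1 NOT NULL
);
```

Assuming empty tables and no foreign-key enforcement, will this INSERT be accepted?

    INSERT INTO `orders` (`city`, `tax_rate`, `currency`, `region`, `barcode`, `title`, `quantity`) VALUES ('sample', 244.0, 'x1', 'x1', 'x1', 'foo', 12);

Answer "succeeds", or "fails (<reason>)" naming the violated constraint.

carrier is omitted from the column list and has no DEFAULT, so it would receive NULL.
But carrier is part of the PRIMARY KEY (implied NOT NULL).

fails (NOT NULL on carrier)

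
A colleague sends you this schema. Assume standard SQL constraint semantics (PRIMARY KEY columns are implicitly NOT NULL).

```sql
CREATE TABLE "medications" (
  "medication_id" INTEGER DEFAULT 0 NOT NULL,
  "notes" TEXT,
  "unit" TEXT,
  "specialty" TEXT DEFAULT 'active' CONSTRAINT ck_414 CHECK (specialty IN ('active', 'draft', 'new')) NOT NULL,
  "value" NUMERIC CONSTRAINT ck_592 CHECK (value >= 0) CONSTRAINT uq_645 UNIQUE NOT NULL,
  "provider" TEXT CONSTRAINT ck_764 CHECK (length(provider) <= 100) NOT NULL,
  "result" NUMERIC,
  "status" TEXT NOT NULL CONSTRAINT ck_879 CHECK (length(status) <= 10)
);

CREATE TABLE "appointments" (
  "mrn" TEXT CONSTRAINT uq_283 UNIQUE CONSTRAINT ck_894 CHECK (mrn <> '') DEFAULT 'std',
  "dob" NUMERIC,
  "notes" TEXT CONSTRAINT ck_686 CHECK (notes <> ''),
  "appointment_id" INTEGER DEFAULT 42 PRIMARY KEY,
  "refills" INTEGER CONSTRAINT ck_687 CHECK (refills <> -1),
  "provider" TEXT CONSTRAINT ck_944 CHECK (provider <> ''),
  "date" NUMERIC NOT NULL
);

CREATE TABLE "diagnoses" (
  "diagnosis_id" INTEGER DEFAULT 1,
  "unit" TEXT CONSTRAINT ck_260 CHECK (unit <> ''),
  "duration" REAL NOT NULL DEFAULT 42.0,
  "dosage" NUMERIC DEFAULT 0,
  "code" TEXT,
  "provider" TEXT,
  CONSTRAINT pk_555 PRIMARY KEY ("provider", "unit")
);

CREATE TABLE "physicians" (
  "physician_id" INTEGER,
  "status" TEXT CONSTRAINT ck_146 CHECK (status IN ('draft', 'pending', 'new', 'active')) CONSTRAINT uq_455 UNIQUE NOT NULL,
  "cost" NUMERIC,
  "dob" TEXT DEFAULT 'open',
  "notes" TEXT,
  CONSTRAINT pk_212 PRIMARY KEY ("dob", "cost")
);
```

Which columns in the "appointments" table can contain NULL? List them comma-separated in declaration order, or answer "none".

mrn, dob, notes, refills, provider

- mrn: CHECK does not forbid NULL (a CHECK constraint passes when its expression is NULL) → nullable.
- dob: no NOT NULL constraint applies → nullable.
- notes: CHECK does not forbid NULL (a CHECK constraint passes when its expression is NULL) → nullable.
- appointment_id: part of the PRIMARY KEY, which implies NOT NULL → not nullable.
- refills: CHECK does not forbid NULL (a CHECK constraint passes when its expression is NULL) → nullable.
- provider: CHECK does not forbid NULL (a CHECK constraint passes when its expression is NULL) → nullable.
- date: declared NOT NULL → not nullable.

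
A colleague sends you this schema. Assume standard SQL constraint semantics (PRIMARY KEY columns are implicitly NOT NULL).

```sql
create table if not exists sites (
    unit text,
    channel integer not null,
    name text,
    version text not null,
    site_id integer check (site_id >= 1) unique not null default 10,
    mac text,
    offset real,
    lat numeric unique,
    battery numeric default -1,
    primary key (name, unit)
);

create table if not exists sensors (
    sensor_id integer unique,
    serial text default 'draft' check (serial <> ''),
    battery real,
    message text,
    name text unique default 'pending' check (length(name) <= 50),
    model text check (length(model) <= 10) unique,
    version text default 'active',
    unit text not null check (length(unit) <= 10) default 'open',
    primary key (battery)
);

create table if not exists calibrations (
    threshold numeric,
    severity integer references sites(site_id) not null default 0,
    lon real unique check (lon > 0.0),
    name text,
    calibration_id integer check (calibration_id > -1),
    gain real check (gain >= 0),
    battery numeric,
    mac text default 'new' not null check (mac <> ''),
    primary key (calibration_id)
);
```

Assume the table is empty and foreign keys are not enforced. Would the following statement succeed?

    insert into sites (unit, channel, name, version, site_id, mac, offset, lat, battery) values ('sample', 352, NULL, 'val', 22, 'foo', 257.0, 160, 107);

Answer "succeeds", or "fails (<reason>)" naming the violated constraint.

name is explicitly set to NULL, but name is part of the PRIMARY KEY (implied NOT NULL).

fails (NOT NULL on name)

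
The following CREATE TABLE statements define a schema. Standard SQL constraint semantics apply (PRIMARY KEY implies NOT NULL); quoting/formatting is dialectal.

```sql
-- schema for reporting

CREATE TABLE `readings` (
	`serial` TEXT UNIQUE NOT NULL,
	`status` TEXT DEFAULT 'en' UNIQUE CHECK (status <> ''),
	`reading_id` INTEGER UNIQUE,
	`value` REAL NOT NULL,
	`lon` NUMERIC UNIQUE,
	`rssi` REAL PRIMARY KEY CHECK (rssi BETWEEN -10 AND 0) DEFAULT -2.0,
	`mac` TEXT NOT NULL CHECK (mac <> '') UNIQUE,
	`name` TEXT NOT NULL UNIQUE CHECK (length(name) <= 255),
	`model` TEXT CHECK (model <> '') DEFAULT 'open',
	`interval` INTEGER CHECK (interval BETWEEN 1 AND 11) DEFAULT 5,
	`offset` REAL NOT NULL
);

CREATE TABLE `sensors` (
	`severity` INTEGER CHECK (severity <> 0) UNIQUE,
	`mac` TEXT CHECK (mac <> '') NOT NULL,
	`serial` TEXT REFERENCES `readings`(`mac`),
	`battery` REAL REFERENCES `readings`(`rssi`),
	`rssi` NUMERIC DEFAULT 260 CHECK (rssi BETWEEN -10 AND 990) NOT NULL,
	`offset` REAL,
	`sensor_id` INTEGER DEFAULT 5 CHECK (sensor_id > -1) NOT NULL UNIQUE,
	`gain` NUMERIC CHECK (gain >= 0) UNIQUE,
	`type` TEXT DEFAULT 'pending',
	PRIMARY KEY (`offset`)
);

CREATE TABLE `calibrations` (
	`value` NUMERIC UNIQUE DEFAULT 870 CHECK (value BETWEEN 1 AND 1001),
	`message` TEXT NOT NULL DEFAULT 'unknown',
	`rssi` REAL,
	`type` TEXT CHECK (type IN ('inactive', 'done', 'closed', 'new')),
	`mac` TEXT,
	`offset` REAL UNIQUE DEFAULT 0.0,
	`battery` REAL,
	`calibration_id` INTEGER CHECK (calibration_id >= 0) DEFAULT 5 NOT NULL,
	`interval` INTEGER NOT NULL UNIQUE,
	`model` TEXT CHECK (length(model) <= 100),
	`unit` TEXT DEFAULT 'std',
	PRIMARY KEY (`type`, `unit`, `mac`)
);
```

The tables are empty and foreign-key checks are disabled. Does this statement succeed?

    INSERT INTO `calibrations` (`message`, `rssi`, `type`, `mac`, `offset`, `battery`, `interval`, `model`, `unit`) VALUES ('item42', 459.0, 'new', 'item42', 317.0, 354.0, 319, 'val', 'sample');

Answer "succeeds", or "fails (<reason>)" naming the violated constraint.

succeeds

NOT NULL columns: calibration_id defaults to 5; interval is supplied; mac is supplied; message is supplied; type is supplied; unit is supplied.
CHECK constraints: 'new' satisfies (type IN ('inactive', 'done', 'closed', 'new')); 'val' satisfies (length(model) <= 100).
No constraint is violated.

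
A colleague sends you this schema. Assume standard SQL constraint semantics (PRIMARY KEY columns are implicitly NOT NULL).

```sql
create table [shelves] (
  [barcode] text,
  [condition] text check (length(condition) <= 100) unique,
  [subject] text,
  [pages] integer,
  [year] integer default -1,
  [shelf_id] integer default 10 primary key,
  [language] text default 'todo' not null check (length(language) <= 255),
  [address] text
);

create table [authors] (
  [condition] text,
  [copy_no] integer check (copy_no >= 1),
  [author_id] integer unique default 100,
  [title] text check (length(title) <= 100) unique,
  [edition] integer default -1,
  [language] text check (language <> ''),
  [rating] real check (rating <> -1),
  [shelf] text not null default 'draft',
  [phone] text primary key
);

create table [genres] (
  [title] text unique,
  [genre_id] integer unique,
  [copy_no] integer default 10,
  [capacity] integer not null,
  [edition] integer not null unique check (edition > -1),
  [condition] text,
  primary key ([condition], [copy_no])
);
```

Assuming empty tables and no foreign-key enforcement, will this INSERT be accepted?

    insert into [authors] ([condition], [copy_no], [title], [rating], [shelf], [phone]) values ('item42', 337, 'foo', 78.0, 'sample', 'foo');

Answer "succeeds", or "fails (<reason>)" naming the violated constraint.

succeeds

NOT NULL columns: phone is supplied; shelf is supplied.
CHECK constraints: 337 satisfies (copy_no >= 1); 'foo' satisfies (length(title) <= 100); 78.0 satisfies (rating <> -1).
No constraint is violated.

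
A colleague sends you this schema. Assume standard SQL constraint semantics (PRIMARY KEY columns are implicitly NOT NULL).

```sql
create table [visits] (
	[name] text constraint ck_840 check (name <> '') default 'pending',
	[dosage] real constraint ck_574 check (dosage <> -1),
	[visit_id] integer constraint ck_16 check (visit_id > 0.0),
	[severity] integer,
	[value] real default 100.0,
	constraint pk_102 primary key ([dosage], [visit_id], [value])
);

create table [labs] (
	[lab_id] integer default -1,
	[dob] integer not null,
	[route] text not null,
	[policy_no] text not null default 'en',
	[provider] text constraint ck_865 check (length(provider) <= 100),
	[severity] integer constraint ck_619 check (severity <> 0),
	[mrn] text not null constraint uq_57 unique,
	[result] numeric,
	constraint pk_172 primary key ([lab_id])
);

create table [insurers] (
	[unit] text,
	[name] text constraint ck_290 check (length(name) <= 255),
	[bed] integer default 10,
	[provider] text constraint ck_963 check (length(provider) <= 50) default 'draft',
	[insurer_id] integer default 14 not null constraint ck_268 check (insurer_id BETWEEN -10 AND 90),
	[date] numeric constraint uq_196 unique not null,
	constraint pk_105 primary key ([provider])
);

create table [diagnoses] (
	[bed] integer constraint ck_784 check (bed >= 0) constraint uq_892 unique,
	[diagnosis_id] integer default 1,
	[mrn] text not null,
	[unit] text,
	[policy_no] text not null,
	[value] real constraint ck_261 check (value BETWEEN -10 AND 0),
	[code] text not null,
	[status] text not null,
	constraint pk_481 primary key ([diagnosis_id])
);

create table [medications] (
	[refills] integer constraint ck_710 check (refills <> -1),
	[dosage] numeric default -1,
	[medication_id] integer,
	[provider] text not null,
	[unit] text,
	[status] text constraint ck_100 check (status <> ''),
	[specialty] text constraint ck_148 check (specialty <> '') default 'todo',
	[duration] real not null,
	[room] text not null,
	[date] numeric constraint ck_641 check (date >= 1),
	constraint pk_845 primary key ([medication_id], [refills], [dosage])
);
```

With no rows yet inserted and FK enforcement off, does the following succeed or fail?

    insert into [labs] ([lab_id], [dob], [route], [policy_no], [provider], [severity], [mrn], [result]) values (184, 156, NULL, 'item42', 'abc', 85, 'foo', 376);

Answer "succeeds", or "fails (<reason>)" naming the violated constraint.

fails (NOT NULL on route)

route is explicitly set to NULL, but route is declared NOT NULL.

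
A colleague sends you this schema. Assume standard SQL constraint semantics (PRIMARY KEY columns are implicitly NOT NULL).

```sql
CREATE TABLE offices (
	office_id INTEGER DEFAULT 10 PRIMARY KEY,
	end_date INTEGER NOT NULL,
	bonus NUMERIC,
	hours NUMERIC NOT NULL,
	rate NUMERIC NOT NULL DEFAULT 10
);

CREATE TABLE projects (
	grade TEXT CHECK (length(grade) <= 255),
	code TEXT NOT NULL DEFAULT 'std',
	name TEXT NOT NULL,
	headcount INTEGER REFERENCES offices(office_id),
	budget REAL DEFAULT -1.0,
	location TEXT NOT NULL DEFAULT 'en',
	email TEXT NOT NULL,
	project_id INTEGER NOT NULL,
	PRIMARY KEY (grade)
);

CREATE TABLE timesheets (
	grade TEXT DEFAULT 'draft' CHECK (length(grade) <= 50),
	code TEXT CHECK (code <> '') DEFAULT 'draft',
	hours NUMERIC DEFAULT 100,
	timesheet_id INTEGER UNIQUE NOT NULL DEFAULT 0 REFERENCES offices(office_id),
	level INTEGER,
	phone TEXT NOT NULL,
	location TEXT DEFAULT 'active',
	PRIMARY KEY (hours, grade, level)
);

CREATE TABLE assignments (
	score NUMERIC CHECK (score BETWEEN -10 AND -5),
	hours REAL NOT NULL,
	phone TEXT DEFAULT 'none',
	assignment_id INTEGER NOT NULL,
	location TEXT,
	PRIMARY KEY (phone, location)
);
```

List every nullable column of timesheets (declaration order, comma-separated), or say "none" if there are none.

code, location

- grade: part of the PRIMARY KEY, which implies NOT NULL → not nullable.
- code: CHECK does not forbid NULL (a CHECK constraint passes when its expression is NULL) → nullable.
- hours: part of the PRIMARY KEY, which implies NOT NULL → not nullable.
- timesheet_id: declared NOT NULL → not nullable.
- level: part of the PRIMARY KEY, which implies NOT NULL → not nullable.
- phone: declared NOT NULL → not nullable.
- location: DEFAULT only fills an omitted column; an explicit NULL is still allowed → nullable.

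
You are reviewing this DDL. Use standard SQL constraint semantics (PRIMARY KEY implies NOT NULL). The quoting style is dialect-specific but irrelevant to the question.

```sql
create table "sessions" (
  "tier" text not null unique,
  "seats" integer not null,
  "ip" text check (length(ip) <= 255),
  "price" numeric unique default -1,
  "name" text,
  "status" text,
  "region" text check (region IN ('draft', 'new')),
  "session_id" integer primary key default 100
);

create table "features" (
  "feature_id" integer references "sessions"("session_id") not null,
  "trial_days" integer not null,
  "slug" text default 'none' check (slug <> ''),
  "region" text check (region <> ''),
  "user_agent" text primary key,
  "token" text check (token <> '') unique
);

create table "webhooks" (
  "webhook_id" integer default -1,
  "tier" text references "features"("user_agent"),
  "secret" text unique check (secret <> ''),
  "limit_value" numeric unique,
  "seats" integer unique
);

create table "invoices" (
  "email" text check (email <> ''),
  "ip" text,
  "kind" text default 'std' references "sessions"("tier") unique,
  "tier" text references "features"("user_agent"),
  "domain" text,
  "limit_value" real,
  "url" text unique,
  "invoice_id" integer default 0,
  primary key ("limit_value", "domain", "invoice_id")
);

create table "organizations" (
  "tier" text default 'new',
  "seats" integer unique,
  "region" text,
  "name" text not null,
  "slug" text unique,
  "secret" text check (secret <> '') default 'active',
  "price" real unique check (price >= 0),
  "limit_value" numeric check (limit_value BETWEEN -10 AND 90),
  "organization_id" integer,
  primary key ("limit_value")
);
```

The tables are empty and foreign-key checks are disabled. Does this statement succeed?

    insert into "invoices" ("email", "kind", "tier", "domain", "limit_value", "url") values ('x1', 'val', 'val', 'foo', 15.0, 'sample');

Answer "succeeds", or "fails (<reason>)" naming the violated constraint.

succeeds

NOT NULL columns: domain is supplied; invoice_id defaults to 0; limit_value is supplied.
CHECK constraints: 'x1' satisfies (email <> '').
No constraint is violated.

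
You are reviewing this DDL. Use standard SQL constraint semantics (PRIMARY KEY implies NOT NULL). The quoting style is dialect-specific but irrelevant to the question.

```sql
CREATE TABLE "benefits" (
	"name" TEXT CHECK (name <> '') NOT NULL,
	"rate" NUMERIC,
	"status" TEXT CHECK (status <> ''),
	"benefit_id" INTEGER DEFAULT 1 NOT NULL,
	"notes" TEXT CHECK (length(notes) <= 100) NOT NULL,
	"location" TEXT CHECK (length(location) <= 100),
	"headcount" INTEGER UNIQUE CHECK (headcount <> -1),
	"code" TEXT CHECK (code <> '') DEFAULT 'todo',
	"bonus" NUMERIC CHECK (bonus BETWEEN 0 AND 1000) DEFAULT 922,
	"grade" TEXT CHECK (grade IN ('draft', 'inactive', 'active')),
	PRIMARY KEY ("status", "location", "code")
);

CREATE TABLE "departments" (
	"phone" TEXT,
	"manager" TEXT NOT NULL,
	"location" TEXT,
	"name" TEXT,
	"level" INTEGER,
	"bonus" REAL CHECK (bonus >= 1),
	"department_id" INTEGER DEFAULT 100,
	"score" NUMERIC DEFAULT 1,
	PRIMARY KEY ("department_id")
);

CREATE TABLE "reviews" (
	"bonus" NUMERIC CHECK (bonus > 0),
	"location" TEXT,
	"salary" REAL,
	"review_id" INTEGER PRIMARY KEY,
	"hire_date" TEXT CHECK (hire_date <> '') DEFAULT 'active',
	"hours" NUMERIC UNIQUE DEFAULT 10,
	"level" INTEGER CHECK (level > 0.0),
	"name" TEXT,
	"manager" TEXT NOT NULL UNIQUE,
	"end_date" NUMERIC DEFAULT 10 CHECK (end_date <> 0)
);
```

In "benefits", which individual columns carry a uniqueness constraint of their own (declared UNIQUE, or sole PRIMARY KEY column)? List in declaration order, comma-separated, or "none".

headcount

- name: no UNIQUE or single-column PK constraint.
- rate: no UNIQUE or single-column PK constraint.
- status: part of a composite PRIMARY KEY — only the tuple is unique, not this column on its own.
- benefit_id: no UNIQUE or single-column PK constraint.
- notes: no UNIQUE or single-column PK constraint.
- location: part of a composite PRIMARY KEY — only the tuple is unique, not this column on its own.
- headcount: declared UNIQUE → unique.
- code: part of a composite PRIMARY KEY — only the tuple is unique, not this column on its own.
- bonus: no UNIQUE or single-column PK constraint.
- grade: no UNIQUE or single-column PK constraint.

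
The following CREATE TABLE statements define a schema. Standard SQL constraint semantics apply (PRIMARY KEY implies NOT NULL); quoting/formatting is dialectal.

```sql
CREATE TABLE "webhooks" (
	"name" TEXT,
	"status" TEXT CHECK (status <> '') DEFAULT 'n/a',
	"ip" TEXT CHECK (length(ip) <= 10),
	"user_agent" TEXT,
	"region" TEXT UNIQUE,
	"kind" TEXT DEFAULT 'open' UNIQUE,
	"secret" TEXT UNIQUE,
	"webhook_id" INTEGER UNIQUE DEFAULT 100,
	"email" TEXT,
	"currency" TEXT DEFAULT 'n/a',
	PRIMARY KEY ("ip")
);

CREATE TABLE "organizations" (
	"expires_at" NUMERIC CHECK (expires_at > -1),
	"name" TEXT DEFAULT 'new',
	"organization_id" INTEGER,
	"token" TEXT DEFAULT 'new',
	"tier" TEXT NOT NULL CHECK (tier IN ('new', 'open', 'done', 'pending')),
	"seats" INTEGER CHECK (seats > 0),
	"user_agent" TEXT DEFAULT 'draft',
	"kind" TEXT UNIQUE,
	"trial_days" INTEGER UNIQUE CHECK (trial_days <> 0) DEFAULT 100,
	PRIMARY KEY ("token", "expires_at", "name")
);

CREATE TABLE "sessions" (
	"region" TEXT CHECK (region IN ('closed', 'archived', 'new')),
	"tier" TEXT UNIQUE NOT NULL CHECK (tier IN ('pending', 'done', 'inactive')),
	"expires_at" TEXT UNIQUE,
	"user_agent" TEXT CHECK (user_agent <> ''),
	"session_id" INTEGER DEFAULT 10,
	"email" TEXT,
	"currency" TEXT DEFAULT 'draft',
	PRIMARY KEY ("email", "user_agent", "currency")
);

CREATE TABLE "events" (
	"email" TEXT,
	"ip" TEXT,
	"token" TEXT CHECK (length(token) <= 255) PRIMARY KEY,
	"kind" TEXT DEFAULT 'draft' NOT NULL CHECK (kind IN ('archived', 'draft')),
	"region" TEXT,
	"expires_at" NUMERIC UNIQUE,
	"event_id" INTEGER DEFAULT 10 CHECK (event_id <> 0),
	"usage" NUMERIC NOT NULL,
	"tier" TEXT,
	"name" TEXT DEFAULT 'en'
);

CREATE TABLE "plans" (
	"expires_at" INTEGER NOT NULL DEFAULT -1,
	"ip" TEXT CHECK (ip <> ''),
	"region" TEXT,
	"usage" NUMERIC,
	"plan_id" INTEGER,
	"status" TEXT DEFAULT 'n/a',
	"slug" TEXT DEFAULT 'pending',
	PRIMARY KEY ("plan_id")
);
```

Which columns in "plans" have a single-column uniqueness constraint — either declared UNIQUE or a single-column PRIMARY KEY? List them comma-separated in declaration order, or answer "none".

- expires_at: no UNIQUE or single-column PK constraint.
- ip: no UNIQUE or single-column PK constraint.
- region: no UNIQUE or single-column PK constraint.
- usage: no UNIQUE or single-column PK constraint.
- plan_id: single-column PRIMARY KEY → unique.
- status: no UNIQUE or single-column PK constraint.
- slug: no UNIQUE or single-column PK constraint.

plan_id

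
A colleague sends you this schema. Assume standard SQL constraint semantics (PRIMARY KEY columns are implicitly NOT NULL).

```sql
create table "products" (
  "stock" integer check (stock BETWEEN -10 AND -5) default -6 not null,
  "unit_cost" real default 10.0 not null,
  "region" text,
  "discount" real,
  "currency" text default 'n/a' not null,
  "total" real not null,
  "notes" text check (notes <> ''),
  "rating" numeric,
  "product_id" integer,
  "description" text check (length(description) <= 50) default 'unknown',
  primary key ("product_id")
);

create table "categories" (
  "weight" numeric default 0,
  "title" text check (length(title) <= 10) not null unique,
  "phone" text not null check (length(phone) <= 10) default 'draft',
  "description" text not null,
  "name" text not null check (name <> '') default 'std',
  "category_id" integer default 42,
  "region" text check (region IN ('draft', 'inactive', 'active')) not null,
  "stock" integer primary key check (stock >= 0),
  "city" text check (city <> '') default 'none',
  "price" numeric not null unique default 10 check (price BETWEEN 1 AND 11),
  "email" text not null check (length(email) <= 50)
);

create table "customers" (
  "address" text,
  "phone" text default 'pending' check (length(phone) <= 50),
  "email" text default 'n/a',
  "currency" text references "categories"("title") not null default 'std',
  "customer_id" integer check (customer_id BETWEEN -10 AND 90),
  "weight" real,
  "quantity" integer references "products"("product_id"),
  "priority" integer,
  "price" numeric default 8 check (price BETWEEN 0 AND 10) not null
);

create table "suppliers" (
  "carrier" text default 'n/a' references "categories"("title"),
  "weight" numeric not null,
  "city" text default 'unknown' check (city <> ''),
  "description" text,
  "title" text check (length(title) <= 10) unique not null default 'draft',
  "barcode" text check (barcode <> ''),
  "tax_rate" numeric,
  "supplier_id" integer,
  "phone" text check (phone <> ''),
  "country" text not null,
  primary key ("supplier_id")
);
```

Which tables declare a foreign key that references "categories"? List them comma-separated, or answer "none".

customers, suppliers

- customers.currency references categories(title).
- suppliers.carrier references categories(title).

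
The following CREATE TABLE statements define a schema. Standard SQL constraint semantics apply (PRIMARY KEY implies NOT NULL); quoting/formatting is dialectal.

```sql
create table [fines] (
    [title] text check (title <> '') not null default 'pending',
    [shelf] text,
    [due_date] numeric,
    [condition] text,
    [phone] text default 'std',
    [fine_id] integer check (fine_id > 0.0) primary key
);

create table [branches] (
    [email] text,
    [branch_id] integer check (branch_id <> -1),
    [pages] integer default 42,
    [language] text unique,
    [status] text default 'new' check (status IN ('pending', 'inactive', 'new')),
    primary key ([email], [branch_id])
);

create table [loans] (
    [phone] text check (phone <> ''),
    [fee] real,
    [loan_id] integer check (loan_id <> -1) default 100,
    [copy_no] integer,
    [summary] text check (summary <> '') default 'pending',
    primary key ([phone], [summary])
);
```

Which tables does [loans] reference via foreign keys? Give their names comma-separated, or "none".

none

No column in loans has a REFERENCES clause.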